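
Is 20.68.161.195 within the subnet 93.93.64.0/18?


Subnet network: 93.93.64.0
Test IP AND mask: 20.68.128.0
No, 20.68.161.195 is not in 93.93.64.0/18


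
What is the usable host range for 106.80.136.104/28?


Network: 106.80.136.96
Broadcast: 106.80.136.111
First usable = network + 1
Last usable = broadcast - 1
Range: 106.80.136.97 to 106.80.136.110


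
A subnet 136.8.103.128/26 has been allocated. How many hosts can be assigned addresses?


Host bits = 32 - 26 = 6
Total addresses = 2^6 = 64
Usable = total - 2 (network and broadcast)
Usable hosts: 62


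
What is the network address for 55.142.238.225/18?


IP:   00110111.10001110.11101110.11100001
Mask: 11111111.11111111.11000000.00000000
AND operation:
Net:  00110111.10001110.11000000.00000000
Network: 55.142.192.0/18


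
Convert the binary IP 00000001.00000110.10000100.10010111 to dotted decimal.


00000001 = 1
00000110 = 6
10000100 = 132
10010111 = 151
IP: 1.6.132.151


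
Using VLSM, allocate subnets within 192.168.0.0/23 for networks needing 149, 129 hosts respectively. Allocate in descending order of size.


149 hosts -> /24 (254 usable): 192.168.0.0/24
129 hosts -> /24 (254 usable): 192.168.1.0/24
Allocation: 192.168.0.0/24 (149 hosts, 254 usable); 192.168.1.0/24 (129 hosts, 254 usable)


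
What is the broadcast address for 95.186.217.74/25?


Network: 95.186.217.0/25
Host bits = 7
Set all host bits to 1:
Broadcast: 95.186.217.127


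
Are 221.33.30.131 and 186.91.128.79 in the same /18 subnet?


Mask: 255.255.192.0
221.33.30.131 AND mask = 221.33.0.0
186.91.128.79 AND mask = 186.91.128.0
No, different subnets (221.33.0.0 vs 186.91.128.0)


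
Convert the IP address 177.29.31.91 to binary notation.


177 = 10110001
29 = 00011101
31 = 00011111
91 = 01011011
Binary: 10110001.00011101.00011111.01011011


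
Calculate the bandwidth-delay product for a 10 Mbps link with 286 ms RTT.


BDP = bandwidth * RTT
= 10 Mbps * 286 ms
= 10 * 1e6 * 286 / 1000 bits
= 2860000 bits
= 357500 bytes
= 349.1211 KB
BDP = 2860000 bits (357500 bytes)


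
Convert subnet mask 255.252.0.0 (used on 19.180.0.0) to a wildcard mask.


Subnet mask: 255.252.0.0
Wildcard = 255.255.255.255 - subnet mask
255 - 255 = 0
255 - 252 = 3
255 - 0 = 255
255 - 0 = 255
Wildcard: 0.3.255.255


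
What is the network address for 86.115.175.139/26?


IP:   01010110.01110011.10101111.10001011
Mask: 11111111.11111111.11111111.11000000
AND operation:
Net:  01010110.01110011.10101111.10000000
Network: 86.115.175.128/26


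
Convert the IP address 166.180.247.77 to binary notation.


166 = 10100110
180 = 10110100
247 = 11110111
77 = 01001101
Binary: 10100110.10110100.11110111.01001101


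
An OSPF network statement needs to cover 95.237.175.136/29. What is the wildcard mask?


Subnet mask: 255.255.255.248
Wildcard = 255.255.255.255 - subnet mask
255 - 255 = 0
255 - 255 = 0
255 - 255 = 0
255 - 248 = 7
Wildcard: 0.0.0.7


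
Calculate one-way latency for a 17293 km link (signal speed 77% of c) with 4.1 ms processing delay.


Speed = 0.77 * 3e5 km/s = 231000 km/s
Propagation delay = 17293 / 231000 = 0.0749 s = 74.8615 ms
Processing delay = 4.1 ms
Total one-way latency = 78.9615 ms


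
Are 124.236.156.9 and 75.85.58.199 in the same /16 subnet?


Mask: 255.255.0.0
124.236.156.9 AND mask = 124.236.0.0
75.85.58.199 AND mask = 75.85.0.0
No, different subnets (124.236.0.0 vs 75.85.0.0)


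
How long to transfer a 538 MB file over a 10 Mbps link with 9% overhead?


Effective throughput = 10 * (1 - 9/100) = 9.1 Mbps
File size in Mb = 538 * 8 = 4304 Mb
Time = 4304 / 9.1
Time = 472.967 seconds


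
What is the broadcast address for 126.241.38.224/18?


Network: 126.241.0.0/18
Host bits = 14
Set all host bits to 1:
Broadcast: 126.241.63.255


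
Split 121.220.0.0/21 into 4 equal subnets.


New prefix = 21 + 2 = 23
Each subnet has 512 addresses
  121.220.0.0/23
  121.220.2.0/23
  121.220.4.0/23
  121.220.6.0/23
Subnets: 121.220.0.0/23, 121.220.2.0/23, 121.220.4.0/23, 121.220.6.0/23


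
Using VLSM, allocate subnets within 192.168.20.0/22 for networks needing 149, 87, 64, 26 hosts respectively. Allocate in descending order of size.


149 hosts -> /24 (254 usable): 192.168.20.0/24
87 hosts -> /25 (126 usable): 192.168.21.0/25
64 hosts -> /25 (126 usable): 192.168.21.128/25
26 hosts -> /27 (30 usable): 192.168.22.0/27
Allocation: 192.168.20.0/24 (149 hosts, 254 usable); 192.168.21.0/25 (87 hosts, 126 usable); 192.168.21.128/25 (64 hosts, 126 usable); 192.168.22.0/27 (26 hosts, 30 usable)


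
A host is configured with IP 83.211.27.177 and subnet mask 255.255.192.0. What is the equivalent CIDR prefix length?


Binary: 11111111.11111111.11000000.00000000
Count leading 1s
Prefix: /18


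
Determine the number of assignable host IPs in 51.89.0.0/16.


Host bits = 32 - 16 = 16
Total addresses = 2^16 = 65536
Usable = total - 2 (network and broadcast)
Usable hosts: 65534


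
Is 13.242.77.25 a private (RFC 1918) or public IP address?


RFC 1918 private ranges:
  10.0.0.0/8 (10.0.0.0 - 10.255.255.255)
  172.16.0.0/12 (172.16.0.0 - 172.31.255.255)
  192.168.0.0/16 (192.168.0.0 - 192.168.255.255)
Public (not in any RFC 1918 range)


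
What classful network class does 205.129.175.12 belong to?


First octet: 205
Binary: 11001101
110xxxxx -> Class C (192-223)
Class C, default mask 255.255.255.0 (/24)


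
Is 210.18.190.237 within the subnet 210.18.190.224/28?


Subnet network: 210.18.190.224
Test IP AND mask: 210.18.190.224
Yes, 210.18.190.237 is in 210.18.190.224/28


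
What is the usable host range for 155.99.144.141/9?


Network: 155.0.0.0
Broadcast: 155.127.255.255
First usable = network + 1
Last usable = broadcast - 1
Range: 155.0.0.1 to 155.127.255.254


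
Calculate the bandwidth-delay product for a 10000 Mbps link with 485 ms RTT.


BDP = bandwidth * RTT
= 10000 Mbps * 485 ms
= 10000 * 1e6 * 485 / 1000 bits
= 4850000000 bits
= 606250000 bytes
= 592041.0156 KB
BDP = 4850000000 bits (606250000 bytes)


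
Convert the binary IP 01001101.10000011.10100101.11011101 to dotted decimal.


01001101 = 77
10000011 = 131
10100101 = 165
11011101 = 221
IP: 77.131.165.221


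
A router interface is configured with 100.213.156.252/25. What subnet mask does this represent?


/25 means 25 network bits, 7 host bits
Binary: 11111111111111111111111110000000
Mask: 255.255.255.128


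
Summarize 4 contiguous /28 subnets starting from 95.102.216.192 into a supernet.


Original prefix: /28
Number of subnets: 4 = 2^2
New prefix = 28 - 2 = 26
Supernet: 95.102.216.192/26


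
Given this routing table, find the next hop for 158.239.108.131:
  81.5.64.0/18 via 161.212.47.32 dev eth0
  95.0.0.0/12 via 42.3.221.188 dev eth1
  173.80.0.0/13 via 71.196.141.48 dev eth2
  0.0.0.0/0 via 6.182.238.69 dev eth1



Longest prefix match for 158.239.108.131:
  /18 81.5.64.0: no
  /12 95.0.0.0: no
  /13 173.80.0.0: no
  /0 0.0.0.0: MATCH
Selected: next-hop 6.182.238.69 via eth1 (matched /0)


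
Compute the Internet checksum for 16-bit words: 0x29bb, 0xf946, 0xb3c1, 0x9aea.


Sum all words (with carry folding):
+ 0x29bb = 0x29bb
+ 0xf946 = 0x2302
+ 0xb3c1 = 0xd6c3
+ 0x9aea = 0x71ae
One's complement: ~0x71ae
Checksum = 0x8e51


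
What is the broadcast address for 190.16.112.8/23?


Network: 190.16.112.0/23
Host bits = 9
Set all host bits to 1:
Broadcast: 190.16.113.255


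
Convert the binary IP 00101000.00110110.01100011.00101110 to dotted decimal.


00101000 = 40
00110110 = 54
01100011 = 99
00101110 = 46
IP: 40.54.99.46


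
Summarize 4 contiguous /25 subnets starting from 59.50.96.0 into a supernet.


Original prefix: /25
Number of subnets: 4 = 2^2
New prefix = 25 - 2 = 23
Supernet: 59.50.96.0/23


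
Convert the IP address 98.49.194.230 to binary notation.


98 = 01100010
49 = 00110001
194 = 11000010
230 = 11100110
Binary: 01100010.00110001.11000010.11100110


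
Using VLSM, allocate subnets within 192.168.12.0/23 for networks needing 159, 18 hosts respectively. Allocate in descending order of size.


159 hosts -> /24 (254 usable): 192.168.12.0/24
18 hosts -> /27 (30 usable): 192.168.13.0/27
Allocation: 192.168.12.0/24 (159 hosts, 254 usable); 192.168.13.0/27 (18 hosts, 30 usable)


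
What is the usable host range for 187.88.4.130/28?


Network: 187.88.4.128
Broadcast: 187.88.4.143
First usable = network + 1
Last usable = broadcast - 1
Range: 187.88.4.129 to 187.88.4.142


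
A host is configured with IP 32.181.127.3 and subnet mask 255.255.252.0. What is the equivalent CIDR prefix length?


Binary: 11111111.11111111.11111100.00000000
Count leading 1s
Prefix: /22


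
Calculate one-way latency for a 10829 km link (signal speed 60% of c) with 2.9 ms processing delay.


Speed = 0.6 * 3e5 km/s = 180000 km/s
Propagation delay = 10829 / 180000 = 0.0602 s = 60.1611 ms
Processing delay = 2.9 ms
Total one-way latency = 63.0611 ms


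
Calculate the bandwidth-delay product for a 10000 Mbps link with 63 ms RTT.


BDP = bandwidth * RTT
= 10000 Mbps * 63 ms
= 10000 * 1e6 * 63 / 1000 bits
= 630000000 bits
= 78750000 bytes
= 76904.2969 KB
BDP = 630000000 bits (78750000 bytes)


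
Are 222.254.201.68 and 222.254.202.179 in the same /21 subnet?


Mask: 255.255.248.0
222.254.201.68 AND mask = 222.254.200.0
222.254.202.179 AND mask = 222.254.200.0
Yes, same subnet (222.254.200.0)


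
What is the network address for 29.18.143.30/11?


IP:   00011101.00010010.10001111.00011110
Mask: 11111111.11100000.00000000.00000000
AND operation:
Net:  00011101.00000000.00000000.00000000
Network: 29.0.0.0/11


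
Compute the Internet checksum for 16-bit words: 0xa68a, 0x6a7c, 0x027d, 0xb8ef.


Sum all words (with carry folding):
+ 0xa68a = 0xa68a
+ 0x6a7c = 0x1107
+ 0x027d = 0x1384
+ 0xb8ef = 0xcc73
One's complement: ~0xcc73
Checksum = 0x338c


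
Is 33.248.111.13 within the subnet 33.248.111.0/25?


Subnet network: 33.248.111.0
Test IP AND mask: 33.248.111.0
Yes, 33.248.111.13 is in 33.248.111.0/25


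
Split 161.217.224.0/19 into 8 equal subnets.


New prefix = 19 + 3 = 22
Each subnet has 1024 addresses
  161.217.224.0/22
  161.217.228.0/22
  161.217.232.0/22
  161.217.236.0/22
  161.217.240.0/22
  161.217.244.0/22
  161.217.248.0/22
  161.217.252.0/22
Subnets: 161.217.224.0/22, 161.217.228.0/22, 161.217.232.0/22, 161.217.236.0/22, 161.217.240.0/22, 161.217.244.0/22, 161.217.248.0/22, 161.217.252.0/22


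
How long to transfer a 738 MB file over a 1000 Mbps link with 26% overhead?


Effective throughput = 1000 * (1 - 26/100) = 740 Mbps
File size in Mb = 738 * 8 = 5904 Mb
Time = 5904 / 740
Time = 7.9784 seconds


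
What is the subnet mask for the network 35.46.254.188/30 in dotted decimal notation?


/30 means 30 network bits, 2 host bits
Binary: 11111111111111111111111111111100
Mask: 255.255.255.252


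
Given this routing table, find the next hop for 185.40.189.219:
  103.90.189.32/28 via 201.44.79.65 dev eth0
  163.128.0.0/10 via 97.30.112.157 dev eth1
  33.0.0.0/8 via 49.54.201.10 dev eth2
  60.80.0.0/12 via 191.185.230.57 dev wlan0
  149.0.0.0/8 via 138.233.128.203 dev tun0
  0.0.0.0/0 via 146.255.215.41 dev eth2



Longest prefix match for 185.40.189.219:
  /28 103.90.189.32: no
  /10 163.128.0.0: no
  /8 33.0.0.0: no
  /12 60.80.0.0: no
  /8 149.0.0.0: no
  /0 0.0.0.0: MATCH
Selected: next-hop 146.255.215.41 via eth2 (matched /0)


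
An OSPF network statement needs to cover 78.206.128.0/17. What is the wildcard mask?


Subnet mask: 255.255.128.0
Wildcard = 255.255.255.255 - subnet mask
255 - 255 = 0
255 - 255 = 0
255 - 128 = 127
255 - 0 = 255
Wildcard: 0.0.127.255


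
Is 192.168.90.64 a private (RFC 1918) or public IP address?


RFC 1918 private ranges:
  10.0.0.0/8 (10.0.0.0 - 10.255.255.255)
  172.16.0.0/12 (172.16.0.0 - 172.31.255.255)
  192.168.0.0/16 (192.168.0.0 - 192.168.255.255)
Private (in 192.168.0.0/16)


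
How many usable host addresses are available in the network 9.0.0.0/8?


Host bits = 32 - 8 = 24
Total addresses = 2^24 = 16777216
Usable = total - 2 (network and broadcast)
Usable hosts: 16777214


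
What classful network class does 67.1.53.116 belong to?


First octet: 67
Binary: 01000011
0xxxxxxx -> Class A (1-126)
Class A, default mask 255.0.0.0 (/8)


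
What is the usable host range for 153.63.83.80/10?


Network: 153.0.0.0
Broadcast: 153.63.255.255
First usable = network + 1
Last usable = broadcast - 1
Range: 153.0.0.1 to 153.63.255.254


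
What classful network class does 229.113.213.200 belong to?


First octet: 229
Binary: 11100101
1110xxxx -> Class D (224-239)
Class D (multicast), default mask N/A


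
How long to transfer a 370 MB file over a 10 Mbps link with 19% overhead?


Effective throughput = 10 * (1 - 19/100) = 8.1 Mbps
File size in Mb = 370 * 8 = 2960 Mb
Time = 2960 / 8.1
Time = 365.4321 seconds


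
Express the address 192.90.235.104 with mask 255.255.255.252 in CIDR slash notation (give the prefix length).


Binary: 11111111.11111111.11111111.11111100
Count leading 1s
Prefix: /30


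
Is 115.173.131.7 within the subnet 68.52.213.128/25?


Subnet network: 68.52.213.128
Test IP AND mask: 115.173.131.0
No, 115.173.131.7 is not in 68.52.213.128/25


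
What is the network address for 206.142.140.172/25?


IP:   11001110.10001110.10001100.10101100
Mask: 11111111.11111111.11111111.10000000
AND operation:
Net:  11001110.10001110.10001100.10000000
Network: 206.142.140.128/25


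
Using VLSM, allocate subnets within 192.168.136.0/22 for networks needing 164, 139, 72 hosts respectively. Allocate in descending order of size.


164 hosts -> /24 (254 usable): 192.168.136.0/24
139 hosts -> /24 (254 usable): 192.168.137.0/24
72 hosts -> /25 (126 usable): 192.168.138.0/25
Allocation: 192.168.136.0/24 (164 hosts, 254 usable); 192.168.137.0/24 (139 hosts, 254 usable); 192.168.138.0/25 (72 hosts, 126 usable)


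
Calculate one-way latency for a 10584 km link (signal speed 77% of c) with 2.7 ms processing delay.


Speed = 0.77 * 3e5 km/s = 231000 km/s
Propagation delay = 10584 / 231000 = 0.0458 s = 45.8182 ms
Processing delay = 2.7 ms
Total one-way latency = 48.5182 ms


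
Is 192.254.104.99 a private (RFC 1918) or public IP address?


RFC 1918 private ranges:
  10.0.0.0/8 (10.0.0.0 - 10.255.255.255)
  172.16.0.0/12 (172.16.0.0 - 172.31.255.255)
  192.168.0.0/16 (192.168.0.0 - 192.168.255.255)
Public (not in any RFC 1918 range)


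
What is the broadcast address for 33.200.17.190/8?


Network: 33.0.0.0/8
Host bits = 24
Set all host bits to 1:
Broadcast: 33.255.255.255


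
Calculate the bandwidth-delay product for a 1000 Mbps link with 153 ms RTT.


BDP = bandwidth * RTT
= 1000 Mbps * 153 ms
= 1000 * 1e6 * 153 / 1000 bits
= 153000000 bits
= 19125000 bytes
= 18676.7578 KB
BDP = 153000000 bits (19125000 bytes)


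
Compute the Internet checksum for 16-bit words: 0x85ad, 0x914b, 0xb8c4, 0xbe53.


Sum all words (with carry folding):
+ 0x85ad = 0x85ad
+ 0x914b = 0x16f9
+ 0xb8c4 = 0xcfbd
+ 0xbe53 = 0x8e11
One's complement: ~0x8e11
Checksum = 0x71ee


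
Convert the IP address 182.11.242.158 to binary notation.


182 = 10110110
11 = 00001011
242 = 11110010
158 = 10011110
Binary: 10110110.00001011.11110010.10011110


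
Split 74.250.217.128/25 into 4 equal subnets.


New prefix = 25 + 2 = 27
Each subnet has 32 addresses
  74.250.217.128/27
  74.250.217.160/27
  74.250.217.192/27
  74.250.217.224/27
Subnets: 74.250.217.128/27, 74.250.217.160/27, 74.250.217.192/27, 74.250.217.224/27


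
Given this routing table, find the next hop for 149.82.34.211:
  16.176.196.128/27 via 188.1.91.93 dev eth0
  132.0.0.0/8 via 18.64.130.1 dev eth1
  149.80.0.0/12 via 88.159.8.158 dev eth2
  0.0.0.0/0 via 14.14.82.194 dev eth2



Longest prefix match for 149.82.34.211:
  /27 16.176.196.128: no
  /8 132.0.0.0: no
  /12 149.80.0.0: MATCH
  /0 0.0.0.0: MATCH
Selected: next-hop 88.159.8.158 via eth2 (matched /12)


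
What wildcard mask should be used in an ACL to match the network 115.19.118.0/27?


Subnet mask: 255.255.255.224
Wildcard = 255.255.255.255 - subnet mask
255 - 255 = 0
255 - 255 = 0
255 - 255 = 0
255 - 224 = 31
Wildcard: 0.0.0.31


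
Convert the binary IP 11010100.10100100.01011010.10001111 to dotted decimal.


11010100 = 212
10100100 = 164
01011010 = 90
10001111 = 143
IP: 212.164.90.143


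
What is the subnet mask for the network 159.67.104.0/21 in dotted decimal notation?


/21 means 21 network bits, 11 host bits
Binary: 11111111111111111111100000000000
Mask: 255.255.248.0


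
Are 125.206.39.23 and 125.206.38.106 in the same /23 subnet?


Mask: 255.255.254.0
125.206.39.23 AND mask = 125.206.38.0
125.206.38.106 AND mask = 125.206.38.0
Yes, same subnet (125.206.38.0)


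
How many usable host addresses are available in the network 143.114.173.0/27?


Host bits = 32 - 27 = 5
Total addresses = 2^5 = 32
Usable = total - 2 (network and broadcast)
Usable hosts: 30


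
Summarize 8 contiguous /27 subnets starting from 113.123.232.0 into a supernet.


Original prefix: /27
Number of subnets: 8 = 2^3
New prefix = 27 - 3 = 24
Supernet: 113.123.232.0/24


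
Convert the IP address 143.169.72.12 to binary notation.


143 = 10001111
169 = 10101001
72 = 01001000
12 = 00001100
Binary: 10001111.10101001.01001000.00001100


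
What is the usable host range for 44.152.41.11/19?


Network: 44.152.32.0
Broadcast: 44.152.63.255
First usable = network + 1
Last usable = broadcast - 1
Range: 44.152.32.1 to 44.152.63.254


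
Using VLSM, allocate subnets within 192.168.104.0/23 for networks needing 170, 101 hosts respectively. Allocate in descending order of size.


170 hosts -> /24 (254 usable): 192.168.104.0/24
101 hosts -> /25 (126 usable): 192.168.105.0/25
Allocation: 192.168.104.0/24 (170 hosts, 254 usable); 192.168.105.0/25 (101 hosts, 126 usable)


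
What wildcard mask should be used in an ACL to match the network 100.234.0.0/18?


Subnet mask: 255.255.192.0
Wildcard = 255.255.255.255 - subnet mask
255 - 255 = 0
255 - 255 = 0
255 - 192 = 63
255 - 0 = 255
Wildcard: 0.0.63.255


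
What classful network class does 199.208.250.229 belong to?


First octet: 199
Binary: 11000111
110xxxxx -> Class C (192-223)
Class C, default mask 255.255.255.0 (/24)


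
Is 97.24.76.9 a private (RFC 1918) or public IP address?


RFC 1918 private ranges:
  10.0.0.0/8 (10.0.0.0 - 10.255.255.255)
  172.16.0.0/12 (172.16.0.0 - 172.31.255.255)
  192.168.0.0/16 (192.168.0.0 - 192.168.255.255)
Public (not in any RFC 1918 range)


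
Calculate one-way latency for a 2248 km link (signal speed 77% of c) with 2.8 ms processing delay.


Speed = 0.77 * 3e5 km/s = 231000 km/s
Propagation delay = 2248 / 231000 = 0.0097 s = 9.7316 ms
Processing delay = 2.8 ms
Total one-way latency = 12.5316 ms


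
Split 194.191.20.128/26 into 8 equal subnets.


New prefix = 26 + 3 = 29
Each subnet has 8 addresses
  194.191.20.128/29
  194.191.20.136/29
  194.191.20.144/29
  194.191.20.152/29
  194.191.20.160/29
  194.191.20.168/29
  194.191.20.176/29
  194.191.20.184/29
Subnets: 194.191.20.128/29, 194.191.20.136/29, 194.191.20.144/29, 194.191.20.152/29, 194.191.20.160/29, 194.191.20.168/29, 194.191.20.176/29, 194.191.20.184/29


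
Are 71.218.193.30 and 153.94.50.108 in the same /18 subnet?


Mask: 255.255.192.0
71.218.193.30 AND mask = 71.218.192.0
153.94.50.108 AND mask = 153.94.0.0
No, different subnets (71.218.192.0 vs 153.94.0.0)


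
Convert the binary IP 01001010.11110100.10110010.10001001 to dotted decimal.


01001010 = 74
11110100 = 244
10110010 = 178
10001001 = 137
IP: 74.244.178.137


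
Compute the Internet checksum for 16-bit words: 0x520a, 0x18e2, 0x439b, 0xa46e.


Sum all words (with carry folding):
+ 0x520a = 0x520a
+ 0x18e2 = 0x6aec
+ 0x439b = 0xae87
+ 0xa46e = 0x52f6
One's complement: ~0x52f6
Checksum = 0xad09


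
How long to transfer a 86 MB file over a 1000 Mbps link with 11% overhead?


Effective throughput = 1000 * (1 - 11/100) = 890 Mbps
File size in Mb = 86 * 8 = 688 Mb
Time = 688 / 890
Time = 0.773 seconds


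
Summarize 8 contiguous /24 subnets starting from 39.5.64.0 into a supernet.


Original prefix: /24
Number of subnets: 8 = 2^3
New prefix = 24 - 3 = 21
Supernet: 39.5.64.0/21


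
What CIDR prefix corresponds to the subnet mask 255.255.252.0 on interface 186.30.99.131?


Binary: 11111111.11111111.11111100.00000000
Count leading 1s
Prefix: /22


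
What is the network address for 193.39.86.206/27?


IP:   11000001.00100111.01010110.11001110
Mask: 11111111.11111111.11111111.11100000
AND operation:
Net:  11000001.00100111.01010110.11000000
Network: 193.39.86.192/27


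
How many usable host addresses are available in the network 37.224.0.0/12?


Host bits = 32 - 12 = 20
Total addresses = 2^20 = 1048576
Usable = total - 2 (network and broadcast)
Usable hosts: 1048574


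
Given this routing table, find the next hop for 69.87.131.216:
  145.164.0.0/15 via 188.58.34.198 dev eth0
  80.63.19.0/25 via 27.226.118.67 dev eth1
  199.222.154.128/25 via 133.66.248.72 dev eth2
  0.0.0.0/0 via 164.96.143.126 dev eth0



Longest prefix match for 69.87.131.216:
  /15 145.164.0.0: no
  /25 80.63.19.0: no
  /25 199.222.154.128: no
  /0 0.0.0.0: MATCH
Selected: next-hop 164.96.143.126 via eth0 (matched /0)


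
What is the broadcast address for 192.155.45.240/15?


Network: 192.154.0.0/15
Host bits = 17
Set all host bits to 1:
Broadcast: 192.155.255.255


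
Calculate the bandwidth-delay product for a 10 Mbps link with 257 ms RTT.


BDP = bandwidth * RTT
= 10 Mbps * 257 ms
= 10 * 1e6 * 257 / 1000 bits
= 2570000 bits
= 321250 bytes
= 313.7207 KB
BDP = 2570000 bits (321250 bytes)


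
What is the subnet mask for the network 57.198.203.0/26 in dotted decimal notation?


/26 means 26 network bits, 6 host bits
Binary: 11111111111111111111111111000000
Mask: 255.255.255.192


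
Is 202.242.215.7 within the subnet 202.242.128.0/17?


Subnet network: 202.242.128.0
Test IP AND mask: 202.242.128.0
Yes, 202.242.215.7 is in 202.242.128.0/17


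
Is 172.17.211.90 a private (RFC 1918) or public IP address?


RFC 1918 private ranges:
  10.0.0.0/8 (10.0.0.0 - 10.255.255.255)
  172.16.0.0/12 (172.16.0.0 - 172.31.255.255)
  192.168.0.0/16 (192.168.0.0 - 192.168.255.255)
Private (in 172.16.0.0/12)


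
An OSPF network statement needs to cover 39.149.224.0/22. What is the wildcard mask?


Subnet mask: 255.255.252.0
Wildcard = 255.255.255.255 - subnet mask
255 - 255 = 0
255 - 255 = 0
255 - 252 = 3
255 - 0 = 255
Wildcard: 0.0.3.255


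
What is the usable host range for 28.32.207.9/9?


Network: 28.0.0.0
Broadcast: 28.127.255.255
First usable = network + 1
Last usable = broadcast - 1
Range: 28.0.0.1 to 28.127.255.254


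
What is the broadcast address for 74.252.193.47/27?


Network: 74.252.193.32/27
Host bits = 5
Set all host bits to 1:
Broadcast: 74.252.193.63


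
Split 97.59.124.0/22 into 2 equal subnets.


New prefix = 22 + 1 = 23
Each subnet has 512 addresses
  97.59.124.0/23
  97.59.126.0/23
Subnets: 97.59.124.0/23, 97.59.126.0/23


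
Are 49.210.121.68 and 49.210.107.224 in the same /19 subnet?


Mask: 255.255.224.0
49.210.121.68 AND mask = 49.210.96.0
49.210.107.224 AND mask = 49.210.96.0
Yes, same subnet (49.210.96.0)


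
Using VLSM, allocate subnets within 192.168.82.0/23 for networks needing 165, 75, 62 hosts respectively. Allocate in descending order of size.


165 hosts -> /24 (254 usable): 192.168.82.0/24
75 hosts -> /25 (126 usable): 192.168.83.0/25
62 hosts -> /26 (62 usable): 192.168.83.128/26
Allocation: 192.168.82.0/24 (165 hosts, 254 usable); 192.168.83.0/25 (75 hosts, 126 usable); 192.168.83.128/26 (62 hosts, 62 usable)


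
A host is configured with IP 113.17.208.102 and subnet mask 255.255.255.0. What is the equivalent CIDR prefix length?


Binary: 11111111.11111111.11111111.00000000
Count leading 1s
Prefix: /24


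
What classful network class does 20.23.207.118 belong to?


First octet: 20
Binary: 00010100
0xxxxxxx -> Class A (1-126)
Class A, default mask 255.0.0.0 (/8)


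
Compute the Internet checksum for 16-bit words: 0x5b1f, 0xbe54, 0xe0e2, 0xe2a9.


Sum all words (with carry folding):
+ 0x5b1f = 0x5b1f
+ 0xbe54 = 0x1974
+ 0xe0e2 = 0xfa56
+ 0xe2a9 = 0xdd00
One's complement: ~0xdd00
Checksum = 0x22ff


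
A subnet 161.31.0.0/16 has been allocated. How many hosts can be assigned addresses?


Host bits = 32 - 16 = 16
Total addresses = 2^16 = 65536
Usable = total - 2 (network and broadcast)
Usable hosts: 65534


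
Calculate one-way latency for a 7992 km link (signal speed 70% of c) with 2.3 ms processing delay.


Speed = 0.7 * 3e5 km/s = 210000 km/s
Propagation delay = 7992 / 210000 = 0.0381 s = 38.0571 ms
Processing delay = 2.3 ms
Total one-way latency = 40.3571 ms


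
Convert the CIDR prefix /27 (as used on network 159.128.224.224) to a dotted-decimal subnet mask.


/27 means 27 network bits, 5 host bits
Binary: 11111111111111111111111111100000
Mask: 255.255.255.224


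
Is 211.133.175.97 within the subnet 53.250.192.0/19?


Subnet network: 53.250.192.0
Test IP AND mask: 211.133.160.0
No, 211.133.175.97 is not in 53.250.192.0/19


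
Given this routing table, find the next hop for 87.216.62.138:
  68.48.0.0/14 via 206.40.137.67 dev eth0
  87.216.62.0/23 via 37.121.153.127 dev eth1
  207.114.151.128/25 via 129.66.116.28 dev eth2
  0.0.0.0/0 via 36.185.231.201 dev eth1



Longest prefix match for 87.216.62.138:
  /14 68.48.0.0: no
  /23 87.216.62.0: MATCH
  /25 207.114.151.128: no
  /0 0.0.0.0: MATCH
Selected: next-hop 37.121.153.127 via eth1 (matched /23)


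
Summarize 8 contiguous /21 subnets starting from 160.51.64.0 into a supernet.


Original prefix: /21
Number of subnets: 8 = 2^3
New prefix = 21 - 3 = 18
Supernet: 160.51.64.0/18


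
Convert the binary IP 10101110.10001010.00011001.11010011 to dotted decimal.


10101110 = 174
10001010 = 138
00011001 = 25
11010011 = 211
IP: 174.138.25.211


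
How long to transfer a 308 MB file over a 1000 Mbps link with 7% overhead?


Effective throughput = 1000 * (1 - 7/100) = 930.0 Mbps
File size in Mb = 308 * 8 = 2464 Mb
Time = 2464 / 930.0
Time = 2.6495 seconds


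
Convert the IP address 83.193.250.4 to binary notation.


83 = 01010011
193 = 11000001
250 = 11111010
4 = 00000100
Binary: 01010011.11000001.11111010.00000100


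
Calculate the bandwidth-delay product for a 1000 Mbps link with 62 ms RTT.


BDP = bandwidth * RTT
= 1000 Mbps * 62 ms
= 1000 * 1e6 * 62 / 1000 bits
= 62000000 bits
= 7750000 bytes
= 7568.3594 KB
BDP = 62000000 bits (7750000 bytes)


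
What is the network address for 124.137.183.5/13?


IP:   01111100.10001001.10110111.00000101
Mask: 11111111.11111000.00000000.00000000
AND operation:
Net:  01111100.10001000.00000000.00000000
Network: 124.136.0.0/13


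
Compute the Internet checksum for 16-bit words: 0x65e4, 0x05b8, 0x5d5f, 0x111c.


Sum all words (with carry folding):
+ 0x65e4 = 0x65e4
+ 0x05b8 = 0x6b9c
+ 0x5d5f = 0xc8fb
+ 0x111c = 0xda17
One's complement: ~0xda17
Checksum = 0x25e8


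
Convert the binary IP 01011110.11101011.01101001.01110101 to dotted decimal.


01011110 = 94
11101011 = 235
01101001 = 105
01110101 = 117
IP: 94.235.105.117


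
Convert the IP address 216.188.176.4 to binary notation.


216 = 11011000
188 = 10111100
176 = 10110000
4 = 00000100
Binary: 11011000.10111100.10110000.00000100


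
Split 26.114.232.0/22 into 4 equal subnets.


New prefix = 22 + 2 = 24
Each subnet has 256 addresses
  26.114.232.0/24
  26.114.233.0/24
  26.114.234.0/24
  26.114.235.0/24
Subnets: 26.114.232.0/24, 26.114.233.0/24, 26.114.234.0/24, 26.114.235.0/24


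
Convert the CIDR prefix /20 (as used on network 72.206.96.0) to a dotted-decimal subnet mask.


/20 means 20 network bits, 12 host bits
Binary: 11111111111111111111000000000000
Mask: 255.255.240.0


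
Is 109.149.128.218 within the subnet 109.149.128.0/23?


Subnet network: 109.149.128.0
Test IP AND mask: 109.149.128.0
Yes, 109.149.128.218 is in 109.149.128.0/23


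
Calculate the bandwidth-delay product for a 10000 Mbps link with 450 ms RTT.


BDP = bandwidth * RTT
= 10000 Mbps * 450 ms
= 10000 * 1e6 * 450 / 1000 bits
= 4500000000 bits
= 562500000 bytes
= 549316.4062 KB
BDP = 4500000000 bits (562500000 bytes)


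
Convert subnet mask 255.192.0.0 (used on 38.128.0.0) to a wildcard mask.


Subnet mask: 255.192.0.0
Wildcard = 255.255.255.255 - subnet mask
255 - 255 = 0
255 - 192 = 63
255 - 0 = 255
255 - 0 = 255
Wildcard: 0.63.255.255


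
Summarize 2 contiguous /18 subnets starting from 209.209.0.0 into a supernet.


Original prefix: /18
Number of subnets: 2 = 2^1
New prefix = 18 - 1 = 17
Supernet: 209.209.0.0/17


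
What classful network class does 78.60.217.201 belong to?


First octet: 78
Binary: 01001110
0xxxxxxx -> Class A (1-126)
Class A, default mask 255.0.0.0 (/8)


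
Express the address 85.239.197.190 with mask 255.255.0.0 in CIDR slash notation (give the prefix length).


Binary: 11111111.11111111.00000000.00000000
Count leading 1s
Prefix: /16


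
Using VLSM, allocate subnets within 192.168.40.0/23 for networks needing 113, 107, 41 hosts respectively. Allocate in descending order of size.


113 hosts -> /25 (126 usable): 192.168.40.0/25
107 hosts -> /25 (126 usable): 192.168.40.128/25
41 hosts -> /26 (62 usable): 192.168.41.0/26
Allocation: 192.168.40.0/25 (113 hosts, 126 usable); 192.168.40.128/25 (107 hosts, 126 usable); 192.168.41.0/26 (41 hosts, 62 usable)


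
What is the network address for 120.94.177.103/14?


IP:   01111000.01011110.10110001.01100111
Mask: 11111111.11111100.00000000.00000000
AND operation:
Net:  01111000.01011100.00000000.00000000
Network: 120.92.0.0/14


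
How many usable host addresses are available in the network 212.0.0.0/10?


Host bits = 32 - 10 = 22
Total addresses = 2^22 = 4194304
Usable = total - 2 (network and broadcast)
Usable hosts: 4194302


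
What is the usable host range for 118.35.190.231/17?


Network: 118.35.128.0
Broadcast: 118.35.255.255
First usable = network + 1
Last usable = broadcast - 1
Range: 118.35.128.1 to 118.35.255.254


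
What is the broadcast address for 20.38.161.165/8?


Network: 20.0.0.0/8
Host bits = 24
Set all host bits to 1:
Broadcast: 20.255.255.255


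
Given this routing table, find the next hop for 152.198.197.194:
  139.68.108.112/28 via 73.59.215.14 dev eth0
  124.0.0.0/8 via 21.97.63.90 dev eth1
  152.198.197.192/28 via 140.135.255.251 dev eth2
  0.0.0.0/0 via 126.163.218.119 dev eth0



Longest prefix match for 152.198.197.194:
  /28 139.68.108.112: no
  /8 124.0.0.0: no
  /28 152.198.197.192: MATCH
  /0 0.0.0.0: MATCH
Selected: next-hop 140.135.255.251 via eth2 (matched /28)


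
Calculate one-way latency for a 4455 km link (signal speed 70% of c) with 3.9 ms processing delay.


Speed = 0.7 * 3e5 km/s = 210000 km/s
Propagation delay = 4455 / 210000 = 0.0212 s = 21.2143 ms
Processing delay = 3.9 ms
Total one-way latency = 25.1143 ms


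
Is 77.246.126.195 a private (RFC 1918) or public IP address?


RFC 1918 private ranges:
  10.0.0.0/8 (10.0.0.0 - 10.255.255.255)
  172.16.0.0/12 (172.16.0.0 - 172.31.255.255)
  192.168.0.0/16 (192.168.0.0 - 192.168.255.255)
Public (not in any RFC 1918 range)


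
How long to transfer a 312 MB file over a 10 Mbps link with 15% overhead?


Effective throughput = 10 * (1 - 15/100) = 8.5 Mbps
File size in Mb = 312 * 8 = 2496 Mb
Time = 2496 / 8.5
Time = 293.6471 seconds


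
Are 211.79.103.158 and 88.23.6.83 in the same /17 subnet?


Mask: 255.255.128.0
211.79.103.158 AND mask = 211.79.0.0
88.23.6.83 AND mask = 88.23.0.0
No, different subnets (211.79.0.0 vs 88.23.0.0)


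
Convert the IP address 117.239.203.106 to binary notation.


117 = 01110101
239 = 11101111
203 = 11001011
106 = 01101010
Binary: 01110101.11101111.11001011.01101010


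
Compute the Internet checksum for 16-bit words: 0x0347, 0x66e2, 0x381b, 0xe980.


Sum all words (with carry folding):
+ 0x0347 = 0x0347
+ 0x66e2 = 0x6a29
+ 0x381b = 0xa244
+ 0xe980 = 0x8bc5
One's complement: ~0x8bc5
Checksum = 0x743a


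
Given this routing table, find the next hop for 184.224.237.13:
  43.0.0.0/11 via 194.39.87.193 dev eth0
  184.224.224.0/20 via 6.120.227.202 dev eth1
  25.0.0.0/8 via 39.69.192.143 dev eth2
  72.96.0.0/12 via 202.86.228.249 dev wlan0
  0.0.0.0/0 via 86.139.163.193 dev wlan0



Longest prefix match for 184.224.237.13:
  /11 43.0.0.0: no
  /20 184.224.224.0: MATCH
  /8 25.0.0.0: no
  /12 72.96.0.0: no
  /0 0.0.0.0: MATCH
Selected: next-hop 6.120.227.202 via eth1 (matched /20)


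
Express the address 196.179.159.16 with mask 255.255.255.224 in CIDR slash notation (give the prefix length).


Binary: 11111111.11111111.11111111.11100000
Count leading 1s
Prefix: /27


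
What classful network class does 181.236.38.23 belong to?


First octet: 181
Binary: 10110101
10xxxxxx -> Class B (128-191)
Class B, default mask 255.255.0.0 (/16)


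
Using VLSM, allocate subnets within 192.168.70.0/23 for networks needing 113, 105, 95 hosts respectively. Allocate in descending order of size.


113 hosts -> /25 (126 usable): 192.168.70.0/25
105 hosts -> /25 (126 usable): 192.168.70.128/25
95 hosts -> /25 (126 usable): 192.168.71.0/25
Allocation: 192.168.70.0/25 (113 hosts, 126 usable); 192.168.70.128/25 (105 hosts, 126 usable); 192.168.71.0/25 (95 hosts, 126 usable)


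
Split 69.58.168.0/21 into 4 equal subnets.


New prefix = 21 + 2 = 23
Each subnet has 512 addresses
  69.58.168.0/23
  69.58.170.0/23
  69.58.172.0/23
  69.58.174.0/23
Subnets: 69.58.168.0/23, 69.58.170.0/23, 69.58.172.0/23, 69.58.174.0/23


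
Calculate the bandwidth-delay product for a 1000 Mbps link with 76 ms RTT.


BDP = bandwidth * RTT
= 1000 Mbps * 76 ms
= 1000 * 1e6 * 76 / 1000 bits
= 76000000 bits
= 9500000 bytes
= 9277.3438 KB
BDP = 76000000 bits (9500000 bytes)


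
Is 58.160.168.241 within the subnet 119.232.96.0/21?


Subnet network: 119.232.96.0
Test IP AND mask: 58.160.168.0
No, 58.160.168.241 is not in 119.232.96.0/21


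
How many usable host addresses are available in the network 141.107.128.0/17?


Host bits = 32 - 17 = 15
Total addresses = 2^15 = 32768
Usable = total - 2 (network and broadcast)
Usable hosts: 32766


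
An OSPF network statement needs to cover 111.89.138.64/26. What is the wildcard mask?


Subnet mask: 255.255.255.192
Wildcard = 255.255.255.255 - subnet mask
255 - 255 = 0
255 - 255 = 0
255 - 255 = 0
255 - 192 = 63
Wildcard: 0.0.0.63


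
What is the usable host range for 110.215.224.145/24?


Network: 110.215.224.0
Broadcast: 110.215.224.255
First usable = network + 1
Last usable = broadcast - 1
Range: 110.215.224.1 to 110.215.224.254


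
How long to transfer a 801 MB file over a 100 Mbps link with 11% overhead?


Effective throughput = 100 * (1 - 11/100) = 89 Mbps
File size in Mb = 801 * 8 = 6408 Mb
Time = 6408 / 89
Time = 72 seconds


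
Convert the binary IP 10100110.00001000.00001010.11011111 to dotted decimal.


10100110 = 166
00001000 = 8
00001010 = 10
11011111 = 223
IP: 166.8.10.223


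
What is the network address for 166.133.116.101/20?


IP:   10100110.10000101.01110100.01100101
Mask: 11111111.11111111.11110000.00000000
AND operation:
Net:  10100110.10000101.01110000.00000000
Network: 166.133.112.0/20


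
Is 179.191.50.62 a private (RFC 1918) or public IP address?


RFC 1918 private ranges:
  10.0.0.0/8 (10.0.0.0 - 10.255.255.255)
  172.16.0.0/12 (172.16.0.0 - 172.31.255.255)
  192.168.0.0/16 (192.168.0.0 - 192.168.255.255)
Public (not in any RFC 1918 range)


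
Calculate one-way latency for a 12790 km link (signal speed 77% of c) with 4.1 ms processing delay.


Speed = 0.77 * 3e5 km/s = 231000 km/s
Propagation delay = 12790 / 231000 = 0.0554 s = 55.368 ms
Processing delay = 4.1 ms
Total one-way latency = 59.468 ms


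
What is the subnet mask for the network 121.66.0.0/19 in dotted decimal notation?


/19 means 19 network bits, 13 host bits
Binary: 11111111111111111110000000000000
Mask: 255.255.224.0


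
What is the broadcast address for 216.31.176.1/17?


Network: 216.31.128.0/17
Host bits = 15
Set all host bits to 1:
Broadcast: 216.31.255.255


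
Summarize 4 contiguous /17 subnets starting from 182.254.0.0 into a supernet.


Original prefix: /17
Number of subnets: 4 = 2^2
New prefix = 17 - 2 = 15
Supernet: 182.254.0.0/15


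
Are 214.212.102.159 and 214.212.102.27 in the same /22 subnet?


Mask: 255.255.252.0
214.212.102.159 AND mask = 214.212.100.0
214.212.102.27 AND mask = 214.212.100.0
Yes, same subnet (214.212.100.0)


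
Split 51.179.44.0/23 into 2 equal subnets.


New prefix = 23 + 1 = 24
Each subnet has 256 addresses
  51.179.44.0/24
  51.179.45.0/24
Subnets: 51.179.44.0/24, 51.179.45.0/24


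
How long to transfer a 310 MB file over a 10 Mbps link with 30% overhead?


Effective throughput = 10 * (1 - 30/100) = 7 Mbps
File size in Mb = 310 * 8 = 2480 Mb
Time = 2480 / 7
Time = 354.2857 seconds


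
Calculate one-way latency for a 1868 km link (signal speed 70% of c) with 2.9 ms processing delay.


Speed = 0.7 * 3e5 km/s = 210000 km/s
Propagation delay = 1868 / 210000 = 0.0089 s = 8.8952 ms
Processing delay = 2.9 ms
Total one-way latency = 11.7952 ms


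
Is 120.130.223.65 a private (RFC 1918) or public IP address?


RFC 1918 private ranges:
  10.0.0.0/8 (10.0.0.0 - 10.255.255.255)
  172.16.0.0/12 (172.16.0.0 - 172.31.255.255)
  192.168.0.0/16 (192.168.0.0 - 192.168.255.255)
Public (not in any RFC 1918 range)


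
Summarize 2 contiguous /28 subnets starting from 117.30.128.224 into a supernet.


Original prefix: /28
Number of subnets: 2 = 2^1
New prefix = 28 - 1 = 27
Supernet: 117.30.128.224/27


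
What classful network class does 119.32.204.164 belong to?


First octet: 119
Binary: 01110111
0xxxxxxx -> Class A (1-126)
Class A, default mask 255.0.0.0 (/8)


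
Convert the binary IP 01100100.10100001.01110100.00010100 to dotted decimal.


01100100 = 100
10100001 = 161
01110100 = 116
00010100 = 20
IP: 100.161.116.20


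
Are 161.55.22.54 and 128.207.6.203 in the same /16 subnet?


Mask: 255.255.0.0
161.55.22.54 AND mask = 161.55.0.0
128.207.6.203 AND mask = 128.207.0.0
No, different subnets (161.55.0.0 vs 128.207.0.0)


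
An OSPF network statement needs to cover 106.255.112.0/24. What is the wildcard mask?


Subnet mask: 255.255.255.0
Wildcard = 255.255.255.255 - subnet mask
255 - 255 = 0
255 - 255 = 0
255 - 255 = 0
255 - 0 = 255
Wildcard: 0.0.0.255


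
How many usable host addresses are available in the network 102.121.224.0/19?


Host bits = 32 - 19 = 13
Total addresses = 2^13 = 8192
Usable = total - 2 (network and broadcast)
Usable hosts: 8190


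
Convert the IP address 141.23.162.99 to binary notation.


141 = 10001101
23 = 00010111
162 = 10100010
99 = 01100011
Binary: 10001101.00010111.10100010.01100011


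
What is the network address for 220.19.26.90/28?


IP:   11011100.00010011.00011010.01011010
Mask: 11111111.11111111.11111111.11110000
AND operation:
Net:  11011100.00010011.00011010.01010000
Network: 220.19.26.80/28


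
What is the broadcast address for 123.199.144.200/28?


Network: 123.199.144.192/28
Host bits = 4
Set all host bits to 1:
Broadcast: 123.199.144.207


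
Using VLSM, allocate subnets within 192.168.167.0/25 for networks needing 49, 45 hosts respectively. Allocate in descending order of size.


49 hosts -> /26 (62 usable): 192.168.167.0/26
45 hosts -> /26 (62 usable): 192.168.167.64/26
Allocation: 192.168.167.0/26 (49 hosts, 62 usable); 192.168.167.64/26 (45 hosts, 62 usable)
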